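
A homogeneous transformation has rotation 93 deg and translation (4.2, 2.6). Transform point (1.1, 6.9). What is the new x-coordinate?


x' = cos(theta)*px - sin(theta)*py + tx
= -0.0523*1.1 - 0.9986*6.9 + 4.2
= -2.7481


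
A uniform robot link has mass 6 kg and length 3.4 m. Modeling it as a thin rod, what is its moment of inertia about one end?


I = (1/3) * m * L^2
= (1/3) * 6 * 3.4^2
= 0.333333 * 6 * 11.56
= 23.12 kg*m^2


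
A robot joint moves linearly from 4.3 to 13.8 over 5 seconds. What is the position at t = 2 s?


s = t/T = 2/5 = 0.4
p(t) = p0 + (pf-p0)*s
= 4.3 + (13.8 - 4.3) * 0.4
= 8.1


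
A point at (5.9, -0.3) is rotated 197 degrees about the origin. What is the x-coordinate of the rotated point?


x' = x*cos(theta) - y*sin(theta)
cos(197 deg) = -0.9563, sin(197 deg) = -0.2924
x' = 5.9 * -0.9563 - -0.3 * -0.2924
= -5.6422 - 0.0877
= -5.7299


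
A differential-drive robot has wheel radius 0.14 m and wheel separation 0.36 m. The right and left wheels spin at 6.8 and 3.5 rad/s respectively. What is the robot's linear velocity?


vR = r*wR = 0.14*6.8 = 0.952 m/s
vL = r*wL = 0.14*3.5 = 0.49 m/s
v = (vR+vL)/2 = 0.721 m/s
omega = (vR-vL)/L = 1.2833 rad/s
linear velocity = 0.721 m/s


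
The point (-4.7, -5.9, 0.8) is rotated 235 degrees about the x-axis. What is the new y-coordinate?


Rotation about x-axis: y' = y*cos(theta) - z*sin(theta)
= -5.9 * -0.5736 - 0.8 * -0.8192
= 4.0394


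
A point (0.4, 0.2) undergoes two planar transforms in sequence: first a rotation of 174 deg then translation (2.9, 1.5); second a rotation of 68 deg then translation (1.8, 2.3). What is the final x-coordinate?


After transform 1:
x1 = cos(174)*0.4 - sin(174)*0.2 + 2.9 = 2.4813
y1 = sin(174)*0.4 + cos(174)*0.2 + 1.5 = 1.3429
After transform 2:
x2 = cos(68)*2.4813 - sin(68)*1.3429 + 1.8
= 1.4844


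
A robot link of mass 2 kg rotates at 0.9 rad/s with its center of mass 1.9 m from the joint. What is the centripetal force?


F = m * omega^2 * r
= 2 * 0.9^2 * 1.9
= 2 * 0.81 * 1.9
= 3.078 N


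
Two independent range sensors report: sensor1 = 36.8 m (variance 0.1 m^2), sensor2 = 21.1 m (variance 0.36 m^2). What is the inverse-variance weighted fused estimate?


w1 = (1/var1) / (1/var1 + 1/var2)
   = 10.0 / (10.0 + 2.7778) = 0.7826
w2 = 1 - w1 = 0.2174
fused = w1*s1 + w2*s2 = 28.8 + 4.587
= 33.387 m


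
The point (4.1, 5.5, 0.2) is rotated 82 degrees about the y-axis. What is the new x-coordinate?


Rotation about y-axis: x' = x*cos(theta) + z*sin(theta)
= 4.1 * 0.1392 + 0.2 * 0.9903
= 0.7687


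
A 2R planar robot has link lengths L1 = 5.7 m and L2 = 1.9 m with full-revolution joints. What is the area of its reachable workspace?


r_max = L1 + L2 = 7.6 m
r_min = |L1 - L2| = 3.8 m
Area = pi*(r_max^2 - r_min^2)
= pi*(57.76 - 14.44)
= pi * 43.32
= 136.0938 m^2


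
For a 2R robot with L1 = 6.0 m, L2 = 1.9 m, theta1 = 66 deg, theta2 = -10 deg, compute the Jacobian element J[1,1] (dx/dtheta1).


J[1,1] = -L1*sin(t1) - L2*sin(t1+t2)
= -6.0*sin(66) - 1.9*sin(56)
= -7.0564


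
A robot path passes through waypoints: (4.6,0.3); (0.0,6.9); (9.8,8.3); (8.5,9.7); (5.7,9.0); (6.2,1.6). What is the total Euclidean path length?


Segment lengths:
  seg1 = sqrt((-4.6)^2 + (6.6)^2) = 8.0449
  seg2 = sqrt((9.8)^2 + (1.4)^2) = 9.8995
  seg3 = sqrt((-1.3)^2 + (1.4)^2) = 1.9105
  seg4 = sqrt((-2.8)^2 + (-0.7)^2) = 2.8862
  seg5 = sqrt((0.5)^2 + (-7.4)^2) = 7.4169
Total = 30.1579


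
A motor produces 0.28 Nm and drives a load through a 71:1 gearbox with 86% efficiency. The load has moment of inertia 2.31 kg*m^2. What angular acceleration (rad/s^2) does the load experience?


tau_out = tau_motor * N * eta
= 0.28 * 71 * 0.86 = 17.0968 Nm
alpha = tau_out / I = 17.0968 / 2.31
= 7.4012 rad/s^2


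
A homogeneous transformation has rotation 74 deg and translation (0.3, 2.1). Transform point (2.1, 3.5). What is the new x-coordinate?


x' = cos(theta)*px - sin(theta)*py + tx
= 0.2756*2.1 - 0.9613*3.5 + 0.3
= -2.4856


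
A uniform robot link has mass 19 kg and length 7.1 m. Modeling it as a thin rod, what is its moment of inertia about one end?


I = (1/3) * m * L^2
= (1/3) * 19 * 7.1^2
= 0.333333 * 19 * 50.41
= 319.2633 kg*m^2


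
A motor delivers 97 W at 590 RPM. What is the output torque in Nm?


omega = 590 * 2*pi/60 = 61.7847 rad/s
tau = P / omega = 97 / 61.7847
= 1.57 Nm


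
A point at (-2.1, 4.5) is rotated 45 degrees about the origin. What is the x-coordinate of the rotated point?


x' = x*cos(theta) - y*sin(theta)
cos(45 deg) = 0.7071, sin(45 deg) = 0.7071
x' = -2.1 * 0.7071 - 4.5 * 0.7071
= -1.4849 - 3.182
= -4.6669


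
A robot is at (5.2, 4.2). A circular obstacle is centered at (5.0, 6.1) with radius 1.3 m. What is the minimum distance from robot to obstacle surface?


center_dist = sqrt((5.2-5.0)^2 + (4.2-6.1)^2)
= sqrt(0.04 + 3.61)
= 1.9105
min_dist = center_dist - radius = 1.9105 - 1.3 = 0.6105 m


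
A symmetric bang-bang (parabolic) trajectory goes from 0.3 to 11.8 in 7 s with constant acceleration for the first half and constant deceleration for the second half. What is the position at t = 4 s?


Symmetric rest-to-rest: each phase covers (pf-p0)/2 in time T/2. 0.5*a*(T/2)^2 = (pf-p0)/2 => a = 4*(pf-p0)/T^2
a = 4*(11.8-0.3)/7^2 = 0.9388
t = 4 is in the deceleration phase (t > T/2).
p = pf - 0.5*a*(T-t)^2 = 11.8 - 0.5*0.9388*3^2
= 7.5755


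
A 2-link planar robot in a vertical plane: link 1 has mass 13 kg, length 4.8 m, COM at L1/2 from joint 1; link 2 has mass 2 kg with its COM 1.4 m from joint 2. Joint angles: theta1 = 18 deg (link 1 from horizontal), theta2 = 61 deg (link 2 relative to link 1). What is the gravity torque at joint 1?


Horizontal distance from joint 1 to link-1 COM:
  x_c1 = (L1/2)*cos(t1) = 2.4 * 0.9511 = 2.2825 m
Horizontal distance from joint 1 to link-2 COM:
  x_c2 = L1*cos(t1) + Lc2*cos(t1+t2)
       = 4.8*0.9511 + 1.4*0.1908 = 4.8322 m
tau1 = m1*g*x_c1 + m2*g*x_c2
     = 13*9.81*2.2825 + 2*9.81*4.8322
     = 291.0918 + 94.8078
     = 385.8996 Nm


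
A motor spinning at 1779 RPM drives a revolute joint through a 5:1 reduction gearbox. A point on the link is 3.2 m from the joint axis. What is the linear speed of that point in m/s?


omega_motor = 1779 * 2*pi/60 = 186.2964 rad/s
omega_joint = omega_motor / 5 = 37.2593 rad/s
v = omega_joint * r = 37.2593 * 3.2
= 119.2297 m/s


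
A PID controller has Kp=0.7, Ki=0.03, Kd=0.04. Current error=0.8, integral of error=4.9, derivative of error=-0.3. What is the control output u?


u = Kp*e + Ki*int(e) + Kd*de/dt
= 0.7*0.8 + 0.03*4.9 + 0.04*(-0.3)
= 0.56 + 0.147 + -0.012
= 0.695


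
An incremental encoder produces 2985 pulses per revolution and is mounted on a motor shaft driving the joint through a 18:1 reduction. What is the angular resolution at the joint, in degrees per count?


counts per rev = 2985
effective counts at joint = 2985 * 18 = 53730
resolution = 360 / 53730
= 0.0067 deg/count


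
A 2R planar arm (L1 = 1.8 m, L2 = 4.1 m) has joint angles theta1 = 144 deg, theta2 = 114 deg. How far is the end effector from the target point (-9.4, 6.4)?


End effector via forward kinematics:
x = L1*cos(t1) + L2*cos(t1+t2) = -2.3087
y = L1*sin(t1) + L2*sin(t1+t2) = -2.9524
Distance to target:
d = sqrt((-9.4 - -2.3087)^2 + (6.4 - -2.9524)^2)
= sqrt(50.287 + 87.4672)
= 11.7369 m


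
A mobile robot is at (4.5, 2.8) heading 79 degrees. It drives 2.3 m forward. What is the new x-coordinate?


x_new = x0 + d*cos(theta)
= 4.5 + 2.3*cos(79)
= 4.5 + 0.4389
= 4.9389


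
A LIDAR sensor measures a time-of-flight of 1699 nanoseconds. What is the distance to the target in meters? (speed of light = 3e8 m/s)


tof = 1699 ns = 1.699e-06 s
dist = c * tof / 2
= 3e8 * 1.699e-06 / 2
= 254.85 m


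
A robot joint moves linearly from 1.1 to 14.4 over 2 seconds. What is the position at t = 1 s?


s = t/T = 1/2 = 0.5
p(t) = p0 + (pf-p0)*s
= 1.1 + (14.4 - 1.1) * 0.5
= 7.75


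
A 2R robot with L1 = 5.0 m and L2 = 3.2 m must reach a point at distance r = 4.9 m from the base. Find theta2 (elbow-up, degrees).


cos(theta2) = (r^2 - L1^2 - L2^2) / (2*L1*L2)
cos(theta2) = (24.01 - 25.0 - 10.24) / 32.0
cos(theta2) = -0.350937
theta2 = 110.5447 degrees


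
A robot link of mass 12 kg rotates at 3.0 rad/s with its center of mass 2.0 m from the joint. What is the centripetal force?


F = m * omega^2 * r
= 12 * 3.0^2 * 2.0
= 12 * 9.0 * 2.0
= 216.0 N


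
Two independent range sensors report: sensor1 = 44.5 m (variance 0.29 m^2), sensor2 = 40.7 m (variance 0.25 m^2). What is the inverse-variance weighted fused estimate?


w1 = (1/var1) / (1/var1 + 1/var2)
   = 3.4483 / (3.4483 + 4.0) = 0.463
w2 = 1 - w1 = 0.537
fused = w1*s1 + w2*s2 = 20.6019 + 21.8574
= 42.4593 m


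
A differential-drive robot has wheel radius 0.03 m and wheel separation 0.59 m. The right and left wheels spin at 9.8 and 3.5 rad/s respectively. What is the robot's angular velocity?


vR = r*wR = 0.03*9.8 = 0.294 m/s
vL = r*wL = 0.03*3.5 = 0.105 m/s
v = (vR+vL)/2 = 0.1995 m/s
omega = (vR-vL)/L = 0.3203 rad/s
angular velocity = 0.3203 rad/s


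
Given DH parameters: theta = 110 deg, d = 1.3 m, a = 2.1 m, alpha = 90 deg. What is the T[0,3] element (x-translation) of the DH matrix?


T[0,3] = a * cos(theta)
= 2.1 * cos(110 deg)
= 2.1 * -0.342
= -0.7182


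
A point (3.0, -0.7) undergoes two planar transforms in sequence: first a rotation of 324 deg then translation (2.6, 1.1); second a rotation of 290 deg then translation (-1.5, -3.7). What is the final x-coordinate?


After transform 1:
x1 = cos(324)*3.0 - sin(324)*-0.7 + 2.6 = 4.6156
y1 = sin(324)*3.0 + cos(324)*-0.7 + 1.1 = -1.2297
After transform 2:
x2 = cos(290)*4.6156 - sin(290)*-1.2297 + -1.5
= -1.0769


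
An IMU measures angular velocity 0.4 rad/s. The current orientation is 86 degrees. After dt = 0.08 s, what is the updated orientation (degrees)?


delta_theta = w * dt = 0.4 * 0.08 = 0.032 rad
= 1.8335 deg
theta_new = 86 + 1.8335 = 87.8335 deg


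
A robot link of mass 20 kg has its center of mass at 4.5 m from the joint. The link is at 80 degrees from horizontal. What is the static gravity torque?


tau = m*g*L*cos(angle)
= 20 * 9.81 * 4.5 * cos(80 deg)
= 20 * 9.81 * 4.5 * 0.1736
= 153.314 Nm


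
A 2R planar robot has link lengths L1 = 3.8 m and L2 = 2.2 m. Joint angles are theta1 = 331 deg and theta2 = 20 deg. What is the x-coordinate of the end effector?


Convert angles to radians: theta1 = 5.777, theta2 = 0.3491
x = L1*cos(theta1) + L2*cos(theta1+theta2)
x = 3.3236 + 2.1729
x = 5.4965


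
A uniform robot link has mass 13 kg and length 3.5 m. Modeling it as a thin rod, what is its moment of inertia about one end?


I = (1/3) * m * L^2
= (1/3) * 13 * 3.5^2
= 0.333333 * 13 * 12.25
= 53.0833 kg*m^2


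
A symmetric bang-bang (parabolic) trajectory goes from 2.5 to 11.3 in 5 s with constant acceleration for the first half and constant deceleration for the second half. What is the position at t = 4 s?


Symmetric rest-to-rest: each phase covers (pf-p0)/2 in time T/2. 0.5*a*(T/2)^2 = (pf-p0)/2 => a = 4*(pf-p0)/T^2
a = 4*(11.3-2.5)/5^2 = 1.408
t = 4 is in the deceleration phase (t > T/2).
p = pf - 0.5*a*(T-t)^2 = 11.3 - 0.5*1.408*1^2
= 10.596


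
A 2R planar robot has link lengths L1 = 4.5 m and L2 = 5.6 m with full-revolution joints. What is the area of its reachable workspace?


r_max = L1 + L2 = 10.1 m
r_min = |L1 - L2| = 1.1 m
Area = pi*(r_max^2 - r_min^2)
= pi*(102.01 - 1.21)
= pi * 100.8
= 316.6725 m^2


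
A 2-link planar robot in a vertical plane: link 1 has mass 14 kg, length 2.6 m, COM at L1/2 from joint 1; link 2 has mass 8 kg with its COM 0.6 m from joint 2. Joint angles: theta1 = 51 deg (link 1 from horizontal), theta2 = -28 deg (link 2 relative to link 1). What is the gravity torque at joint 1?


Horizontal distance from joint 1 to link-1 COM:
  x_c1 = (L1/2)*cos(t1) = 1.3 * 0.6293 = 0.8181 m
Horizontal distance from joint 1 to link-2 COM:
  x_c2 = L1*cos(t1) + Lc2*cos(t1+t2)
       = 2.6*0.6293 + 0.6*0.9205 = 2.1885 m
tau1 = m1*g*x_c1 + m2*g*x_c2
     = 14*9.81*0.8181 + 8*9.81*2.1885
     = 112.3601 + 171.7563
     = 284.1164 Nm


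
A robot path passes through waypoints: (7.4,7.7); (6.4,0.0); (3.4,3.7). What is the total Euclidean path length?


Segment lengths:
  seg1 = sqrt((-1.0)^2 + (-7.7)^2) = 7.7647
  seg2 = sqrt((-3.0)^2 + (3.7)^2) = 4.7634
Total = 12.5281


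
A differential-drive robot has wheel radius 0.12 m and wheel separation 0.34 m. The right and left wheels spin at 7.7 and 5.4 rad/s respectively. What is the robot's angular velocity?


vR = r*wR = 0.12*7.7 = 0.924 m/s
vL = r*wL = 0.12*5.4 = 0.648 m/s
v = (vR+vL)/2 = 0.786 m/s
omega = (vR-vL)/L = 0.8118 rad/s
angular velocity = 0.8118 rad/s


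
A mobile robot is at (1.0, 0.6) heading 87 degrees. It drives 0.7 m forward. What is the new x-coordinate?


x_new = x0 + d*cos(theta)
= 1.0 + 0.7*cos(87)
= 1.0 + 0.0366
= 1.0366


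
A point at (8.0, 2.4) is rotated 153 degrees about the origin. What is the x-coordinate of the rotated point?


x' = x*cos(theta) - y*sin(theta)
cos(153 deg) = -0.891, sin(153 deg) = 0.454
x' = 8.0 * -0.891 - 2.4 * 0.454
= -7.1281 - 1.0896
= -8.2176


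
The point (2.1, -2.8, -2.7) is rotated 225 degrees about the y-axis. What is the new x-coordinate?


Rotation about y-axis: x' = x*cos(theta) + z*sin(theta)
= 2.1 * -0.7071 + -2.7 * -0.7071
= 0.4243


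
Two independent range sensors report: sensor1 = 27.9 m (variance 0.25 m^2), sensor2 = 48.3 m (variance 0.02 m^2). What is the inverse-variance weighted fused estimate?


w1 = (1/var1) / (1/var1 + 1/var2)
   = 4.0 / (4.0 + 50.0) = 0.0741
w2 = 1 - w1 = 0.9259
fused = w1*s1 + w2*s2 = 2.0667 + 44.7222
= 46.7889 m


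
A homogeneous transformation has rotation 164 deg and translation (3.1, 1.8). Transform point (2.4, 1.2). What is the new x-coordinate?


x' = cos(theta)*px - sin(theta)*py + tx
= -0.9613*2.4 - 0.2756*1.2 + 3.1
= 0.4622


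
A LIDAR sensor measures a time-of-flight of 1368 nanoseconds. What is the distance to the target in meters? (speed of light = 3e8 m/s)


tof = 1368 ns = 1.368e-06 s
dist = c * tof / 2
= 3e8 * 1.368e-06 / 2
= 205.2 m


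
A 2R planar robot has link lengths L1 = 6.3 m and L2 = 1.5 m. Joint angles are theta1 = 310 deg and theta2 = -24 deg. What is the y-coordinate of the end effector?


Convert angles to radians: theta1 = 5.4105, theta2 = -0.4189
y = L1*sin(theta1) + L2*sin(theta1+theta2)
y = -4.8261 + -1.4419
y = -6.268


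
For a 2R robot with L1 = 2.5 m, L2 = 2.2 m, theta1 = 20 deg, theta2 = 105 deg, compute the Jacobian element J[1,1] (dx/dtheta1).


J[1,1] = -L1*sin(t1) - L2*sin(t1+t2)
= -2.5*sin(20) - 2.2*sin(125)
= -2.6572


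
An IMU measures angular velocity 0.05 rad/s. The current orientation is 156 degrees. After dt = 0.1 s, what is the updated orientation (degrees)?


delta_theta = w * dt = 0.05 * 0.1 = 0.005 rad
= 0.2865 deg
theta_new = 156 + 0.2865 = 156.2865 deg


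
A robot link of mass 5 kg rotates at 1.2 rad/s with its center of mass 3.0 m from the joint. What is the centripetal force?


F = m * omega^2 * r
= 5 * 1.2^2 * 3.0
= 5 * 1.44 * 3.0
= 21.6 N


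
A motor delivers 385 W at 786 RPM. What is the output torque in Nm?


omega = 786 * 2*pi/60 = 82.3097 rad/s
tau = P / omega = 385 / 82.3097
= 4.6775 Nm


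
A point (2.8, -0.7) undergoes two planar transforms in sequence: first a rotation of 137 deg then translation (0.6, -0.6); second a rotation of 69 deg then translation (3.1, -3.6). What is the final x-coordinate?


After transform 1:
x1 = cos(137)*2.8 - sin(137)*-0.7 + 0.6 = -0.9704
y1 = sin(137)*2.8 + cos(137)*-0.7 + -0.6 = 1.8215
After transform 2:
x2 = cos(69)*-0.9704 - sin(69)*1.8215 + 3.1
= 1.0517


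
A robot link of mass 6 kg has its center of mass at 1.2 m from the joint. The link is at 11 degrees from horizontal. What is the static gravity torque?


tau = m*g*L*cos(angle)
= 6 * 9.81 * 1.2 * cos(11 deg)
= 6 * 9.81 * 1.2 * 0.9816
= 69.3343 Nm


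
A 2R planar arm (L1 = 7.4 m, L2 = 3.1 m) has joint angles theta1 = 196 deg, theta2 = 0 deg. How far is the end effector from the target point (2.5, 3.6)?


End effector via forward kinematics:
x = L1*cos(t1) + L2*cos(t1+t2) = -10.0932
y = L1*sin(t1) + L2*sin(t1+t2) = -2.8942
Distance to target:
d = sqrt((2.5 - -10.0932)^2 + (3.6 - -2.8942)^2)
= sqrt(158.5899 + 42.1745)
= 14.1691 m


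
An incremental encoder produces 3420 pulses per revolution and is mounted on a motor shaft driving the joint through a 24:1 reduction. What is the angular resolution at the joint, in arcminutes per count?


counts per rev = 3420
effective counts at joint = 3420 * 24 = 82080
resolution = 360*60 / 82080
= 0.2632 arcmin/count


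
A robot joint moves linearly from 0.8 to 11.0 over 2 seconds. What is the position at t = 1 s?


s = t/T = 1/2 = 0.5
p(t) = p0 + (pf-p0)*s
= 0.8 + (11.0 - 0.8) * 0.5
= 5.9


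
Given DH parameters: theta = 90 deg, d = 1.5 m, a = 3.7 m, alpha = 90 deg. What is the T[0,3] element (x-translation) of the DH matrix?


T[0,3] = a * cos(theta)
= 3.7 * cos(90 deg)
= 3.7 * 0.0
= 0.0


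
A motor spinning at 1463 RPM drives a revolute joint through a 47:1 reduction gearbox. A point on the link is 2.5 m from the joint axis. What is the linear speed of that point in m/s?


omega_motor = 1463 * 2*pi/60 = 153.205 rad/s
omega_joint = omega_motor / 47 = 3.2597 rad/s
v = omega_joint * r = 3.2597 * 2.5
= 8.1492 m/s


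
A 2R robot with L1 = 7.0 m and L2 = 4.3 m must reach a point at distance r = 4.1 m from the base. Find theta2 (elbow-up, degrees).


cos(theta2) = (r^2 - L1^2 - L2^2) / (2*L1*L2)
cos(theta2) = (16.81 - 49.0 - 18.49) / 60.2
cos(theta2) = -0.84186
theta2 = 147.3371 degrees


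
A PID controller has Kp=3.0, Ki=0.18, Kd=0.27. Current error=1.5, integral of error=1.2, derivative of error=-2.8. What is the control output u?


u = Kp*e + Ki*int(e) + Kd*de/dt
= 3.0*1.5 + 0.18*1.2 + 0.27*(-2.8)
= 4.5 + 0.216 + -0.756
= 3.96


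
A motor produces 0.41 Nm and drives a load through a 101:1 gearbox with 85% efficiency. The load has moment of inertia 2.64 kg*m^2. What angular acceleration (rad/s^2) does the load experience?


tau_out = tau_motor * N * eta
= 0.41 * 101 * 0.85 = 35.1985 Nm
alpha = tau_out / I = 35.1985 / 2.64
= 13.3328 rad/s^2


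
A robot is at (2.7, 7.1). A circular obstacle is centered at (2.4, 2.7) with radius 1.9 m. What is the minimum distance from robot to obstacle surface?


center_dist = sqrt((2.7-2.4)^2 + (7.1-2.7)^2)
= sqrt(0.09 + 19.36)
= 4.4102
min_dist = center_dist - radius = 4.4102 - 1.9 = 2.5102 m


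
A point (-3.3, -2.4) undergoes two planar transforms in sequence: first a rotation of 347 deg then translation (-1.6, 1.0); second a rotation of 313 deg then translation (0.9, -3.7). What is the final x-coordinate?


After transform 1:
x1 = cos(347)*-3.3 - sin(347)*-2.4 + -1.6 = -5.3553
y1 = sin(347)*-3.3 + cos(347)*-2.4 + 1.0 = -0.5961
After transform 2:
x2 = cos(313)*-5.3553 - sin(313)*-0.5961 + 0.9
= -3.1883


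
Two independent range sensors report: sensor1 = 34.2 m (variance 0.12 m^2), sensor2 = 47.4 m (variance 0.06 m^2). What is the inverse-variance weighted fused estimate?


w1 = (1/var1) / (1/var1 + 1/var2)
   = 8.3333 / (8.3333 + 16.6667) = 0.3333
w2 = 1 - w1 = 0.6667
fused = w1*s1 + w2*s2 = 11.4 + 31.6
= 43.0 m


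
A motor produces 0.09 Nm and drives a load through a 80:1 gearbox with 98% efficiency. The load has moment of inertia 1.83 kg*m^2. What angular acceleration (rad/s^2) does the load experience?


tau_out = tau_motor * N * eta
= 0.09 * 80 * 0.98 = 7.056 Nm
alpha = tau_out / I = 7.056 / 1.83
= 3.8557 rad/s^2


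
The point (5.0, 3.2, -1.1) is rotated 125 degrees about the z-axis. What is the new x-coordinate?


Rotation about z-axis: x' = x*cos(theta) - y*sin(theta)
= 5.0 * -0.5736 - 3.2 * 0.8192
= -5.4892


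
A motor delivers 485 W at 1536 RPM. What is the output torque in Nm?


omega = 1536 * 2*pi/60 = 160.8495 rad/s
tau = P / omega = 485 / 160.8495
= 3.0152 Nm


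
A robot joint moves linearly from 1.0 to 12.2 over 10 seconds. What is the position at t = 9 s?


s = t/T = 9/10 = 0.9
p(t) = p0 + (pf-p0)*s
= 1.0 + (12.2 - 1.0) * 0.9
= 11.08


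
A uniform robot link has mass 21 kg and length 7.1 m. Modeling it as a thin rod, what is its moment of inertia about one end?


I = (1/3) * m * L^2
= (1/3) * 21 * 7.1^2
= 0.333333 * 21 * 50.41
= 352.87 kg*m^2


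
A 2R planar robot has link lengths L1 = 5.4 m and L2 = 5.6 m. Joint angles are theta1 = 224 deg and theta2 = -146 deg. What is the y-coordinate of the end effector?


Convert angles to radians: theta1 = 3.9095, theta2 = -2.5482
y = L1*sin(theta1) + L2*sin(theta1+theta2)
y = -3.7512 + 5.4776
y = 1.7265


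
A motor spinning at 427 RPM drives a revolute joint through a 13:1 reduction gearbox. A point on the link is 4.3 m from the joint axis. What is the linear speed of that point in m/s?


omega_motor = 427 * 2*pi/60 = 44.7153 rad/s
omega_joint = omega_motor / 13 = 3.4396 rad/s
v = omega_joint * r = 3.4396 * 4.3
= 14.7905 m/s


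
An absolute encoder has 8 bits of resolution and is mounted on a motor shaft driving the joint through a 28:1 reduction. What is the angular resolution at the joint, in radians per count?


counts = 2^8 = 256
effective counts at joint = 256 * 28 = 7168
resolution = 2*pi / 7168
= 8.7656e-04 rad/count


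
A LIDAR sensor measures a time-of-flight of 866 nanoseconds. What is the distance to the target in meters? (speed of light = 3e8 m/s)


tof = 866 ns = 8.66e-07 s
dist = c * tof / 2
= 3e8 * 8.66e-07 / 2
= 129.9 m


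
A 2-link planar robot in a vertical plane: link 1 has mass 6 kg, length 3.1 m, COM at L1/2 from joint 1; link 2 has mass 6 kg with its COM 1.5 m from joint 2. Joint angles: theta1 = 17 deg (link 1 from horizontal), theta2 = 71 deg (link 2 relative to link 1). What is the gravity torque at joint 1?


Horizontal distance from joint 1 to link-1 COM:
  x_c1 = (L1/2)*cos(t1) = 1.55 * 0.9563 = 1.4823 m
Horizontal distance from joint 1 to link-2 COM:
  x_c2 = L1*cos(t1) + Lc2*cos(t1+t2)
       = 3.1*0.9563 + 1.5*0.0349 = 3.0169 m
tau1 = m1*g*x_c1 + m2*g*x_c2
     = 6*9.81*1.4823 + 6*9.81*3.0169
     = 87.2466 + 177.5744
     = 264.8209 Nm


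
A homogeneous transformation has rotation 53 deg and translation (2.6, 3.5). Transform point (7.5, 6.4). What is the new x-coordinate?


x' = cos(theta)*px - sin(theta)*py + tx
= 0.6018*7.5 - 0.7986*6.4 + 2.6
= 2.0023


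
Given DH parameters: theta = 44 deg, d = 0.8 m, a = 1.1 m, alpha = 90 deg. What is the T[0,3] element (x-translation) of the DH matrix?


T[0,3] = a * cos(theta)
= 1.1 * cos(44 deg)
= 1.1 * 0.7193
= 0.7913


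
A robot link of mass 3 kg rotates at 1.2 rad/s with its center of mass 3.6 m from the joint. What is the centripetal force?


F = m * omega^2 * r
= 3 * 1.2^2 * 3.6
= 3 * 1.44 * 3.6
= 15.552 N


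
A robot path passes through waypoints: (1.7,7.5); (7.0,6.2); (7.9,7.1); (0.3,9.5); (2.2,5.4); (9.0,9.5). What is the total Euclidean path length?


Segment lengths:
  seg1 = sqrt((5.3)^2 + (-1.3)^2) = 5.4571
  seg2 = sqrt((0.9)^2 + (0.9)^2) = 1.2728
  seg3 = sqrt((-7.6)^2 + (2.4)^2) = 7.9699
  seg4 = sqrt((1.9)^2 + (-4.1)^2) = 4.5188
  seg5 = sqrt((6.8)^2 + (4.1)^2) = 7.9404
Total = 27.1591


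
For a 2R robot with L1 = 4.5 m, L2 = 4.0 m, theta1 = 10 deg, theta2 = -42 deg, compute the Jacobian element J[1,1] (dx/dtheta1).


J[1,1] = -L1*sin(t1) - L2*sin(t1+t2)
= -4.5*sin(10) - 4.0*sin(-32)
= 1.3383


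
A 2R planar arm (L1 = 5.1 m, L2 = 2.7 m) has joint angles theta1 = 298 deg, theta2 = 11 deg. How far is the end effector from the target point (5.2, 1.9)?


End effector via forward kinematics:
x = L1*cos(t1) + L2*cos(t1+t2) = 4.0935
y = L1*sin(t1) + L2*sin(t1+t2) = -6.6013
Distance to target:
d = sqrt((5.2 - 4.0935)^2 + (1.9 - -6.6013)^2)
= sqrt(1.2244 + 72.2726)
= 8.573 m


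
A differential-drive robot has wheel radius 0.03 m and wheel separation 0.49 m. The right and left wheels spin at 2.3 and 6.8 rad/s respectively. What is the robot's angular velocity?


vR = r*wR = 0.03*2.3 = 0.069 m/s
vL = r*wL = 0.03*6.8 = 0.204 m/s
v = (vR+vL)/2 = 0.1365 m/s
omega = (vR-vL)/L = -0.2755 rad/s
angular velocity = -0.2755 rad/s


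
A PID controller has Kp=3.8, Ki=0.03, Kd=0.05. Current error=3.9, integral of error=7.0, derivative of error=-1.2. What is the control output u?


u = Kp*e + Ki*int(e) + Kd*de/dt
= 3.8*3.9 + 0.03*7.0 + 0.05*(-1.2)
= 14.82 + 0.21 + -0.06
= 14.97


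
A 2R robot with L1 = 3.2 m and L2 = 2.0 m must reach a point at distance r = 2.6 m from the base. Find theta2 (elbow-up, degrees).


cos(theta2) = (r^2 - L1^2 - L2^2) / (2*L1*L2)
cos(theta2) = (6.76 - 10.24 - 4.0) / 12.8
cos(theta2) = -0.584375
theta2 = 125.7588 degrees


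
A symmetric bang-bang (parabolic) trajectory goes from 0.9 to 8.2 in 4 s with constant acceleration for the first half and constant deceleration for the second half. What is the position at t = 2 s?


Symmetric rest-to-rest: each phase covers (pf-p0)/2 in time T/2. 0.5*a*(T/2)^2 = (pf-p0)/2 => a = 4*(pf-p0)/T^2
a = 4*(8.2-0.9)/4^2 = 1.825
t = 2 is in the acceleration phase (t <= T/2).
p = p0 + 0.5*a*t^2 = 0.9 + 0.5*1.825*2^2
= 4.55


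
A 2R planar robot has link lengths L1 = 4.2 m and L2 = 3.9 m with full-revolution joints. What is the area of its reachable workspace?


r_max = L1 + L2 = 8.1 m
r_min = |L1 - L2| = 0.3 m
Area = pi*(r_max^2 - r_min^2)
= pi*(65.61 - 0.09)
= pi * 65.52
= 205.8372 m^2


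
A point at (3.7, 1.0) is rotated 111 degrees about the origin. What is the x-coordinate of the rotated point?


x' = x*cos(theta) - y*sin(theta)
cos(111 deg) = -0.3584, sin(111 deg) = 0.9336
x' = 3.7 * -0.3584 - 1.0 * 0.9336
= -1.326 - 0.9336
= -2.2595


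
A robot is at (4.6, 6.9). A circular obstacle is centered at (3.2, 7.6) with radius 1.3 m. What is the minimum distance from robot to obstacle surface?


center_dist = sqrt((4.6-3.2)^2 + (6.9-7.6)^2)
= sqrt(1.96 + 0.49)
= 1.5652
min_dist = center_dist - radius = 1.5652 - 1.3 = 0.2652 m


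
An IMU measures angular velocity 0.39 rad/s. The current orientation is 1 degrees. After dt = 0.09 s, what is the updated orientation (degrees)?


delta_theta = w * dt = 0.39 * 0.09 = 0.0351 rad
= 2.0111 deg
theta_new = 1 + 2.0111 = 3.0111 deg


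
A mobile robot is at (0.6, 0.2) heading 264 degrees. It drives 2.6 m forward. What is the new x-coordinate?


x_new = x0 + d*cos(theta)
= 0.6 + 2.6*cos(264)
= 0.6 + -0.2718
= 0.3282


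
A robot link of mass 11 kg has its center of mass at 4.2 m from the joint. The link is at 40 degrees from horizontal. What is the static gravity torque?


tau = m*g*L*cos(angle)
= 11 * 9.81 * 4.2 * cos(40 deg)
= 11 * 9.81 * 4.2 * 0.766
= 347.1882 Nm


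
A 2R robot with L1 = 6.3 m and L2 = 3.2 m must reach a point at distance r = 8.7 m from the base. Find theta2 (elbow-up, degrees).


cos(theta2) = (r^2 - L1^2 - L2^2) / (2*L1*L2)
cos(theta2) = (75.69 - 39.69 - 10.24) / 40.32
cos(theta2) = 0.638889
theta2 = 50.291 degrees


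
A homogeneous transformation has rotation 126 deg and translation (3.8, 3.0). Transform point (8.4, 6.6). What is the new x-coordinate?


x' = cos(theta)*px - sin(theta)*py + tx
= -0.5878*8.4 - 0.809*6.6 + 3.8
= -6.4769


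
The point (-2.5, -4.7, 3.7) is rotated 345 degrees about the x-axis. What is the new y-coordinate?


Rotation about x-axis: y' = y*cos(theta) - z*sin(theta)
= -4.7 * 0.9659 - 3.7 * -0.2588
= -3.5822


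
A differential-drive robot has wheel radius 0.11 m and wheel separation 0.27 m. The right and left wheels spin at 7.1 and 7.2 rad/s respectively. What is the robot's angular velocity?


vR = r*wR = 0.11*7.1 = 0.781 m/s
vL = r*wL = 0.11*7.2 = 0.792 m/s
v = (vR+vL)/2 = 0.7865 m/s
omega = (vR-vL)/L = -0.0407 rad/s
angular velocity = -0.0407 rad/s


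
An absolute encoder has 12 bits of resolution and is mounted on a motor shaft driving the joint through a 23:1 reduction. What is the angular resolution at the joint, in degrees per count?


counts = 2^12 = 4096
effective counts at joint = 4096 * 23 = 94208
resolution = 360 / 94208
= 0.0038 deg/count


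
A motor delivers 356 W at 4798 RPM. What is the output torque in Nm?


omega = 4798 * 2*pi/60 = 502.4454 rad/s
tau = P / omega = 356 / 502.4454
= 0.7085 Nm


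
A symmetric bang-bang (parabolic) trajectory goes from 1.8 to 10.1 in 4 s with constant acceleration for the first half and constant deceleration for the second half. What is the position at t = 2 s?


Symmetric rest-to-rest: each phase covers (pf-p0)/2 in time T/2. 0.5*a*(T/2)^2 = (pf-p0)/2 => a = 4*(pf-p0)/T^2
a = 4*(10.1-1.8)/4^2 = 2.075
t = 2 is in the acceleration phase (t <= T/2).
p = p0 + 0.5*a*t^2 = 1.8 + 0.5*2.075*2^2
= 5.95


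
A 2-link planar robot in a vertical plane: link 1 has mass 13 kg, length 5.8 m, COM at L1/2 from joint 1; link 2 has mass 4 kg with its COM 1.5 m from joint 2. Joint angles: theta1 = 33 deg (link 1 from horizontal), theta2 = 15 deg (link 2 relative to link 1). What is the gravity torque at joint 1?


Horizontal distance from joint 1 to link-1 COM:
  x_c1 = (L1/2)*cos(t1) = 2.9 * 0.8387 = 2.4321 m
Horizontal distance from joint 1 to link-2 COM:
  x_c2 = L1*cos(t1) + Lc2*cos(t1+t2)
       = 5.8*0.8387 + 1.5*0.6691 = 5.868 m
tau1 = m1*g*x_c1 + m2*g*x_c2
     = 13*9.81*2.4321 + 4*9.81*5.868
     = 310.1714 + 230.2597
     = 540.4311 Nm


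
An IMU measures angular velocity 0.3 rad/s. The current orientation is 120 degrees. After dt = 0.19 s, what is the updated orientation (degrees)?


delta_theta = w * dt = 0.3 * 0.19 = 0.057 rad
= 3.2659 deg
theta_new = 120 + 3.2659 = 123.2659 deg


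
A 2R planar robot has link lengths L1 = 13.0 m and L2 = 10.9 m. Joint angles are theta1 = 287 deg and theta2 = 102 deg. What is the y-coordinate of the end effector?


Convert angles to radians: theta1 = 5.0091, theta2 = 1.7802
y = L1*sin(theta1) + L2*sin(theta1+theta2)
y = -12.432 + 5.2844
y = -7.1475


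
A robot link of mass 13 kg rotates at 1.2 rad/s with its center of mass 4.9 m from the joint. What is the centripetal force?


F = m * omega^2 * r
= 13 * 1.2^2 * 4.9
= 13 * 1.44 * 4.9
= 91.728 N


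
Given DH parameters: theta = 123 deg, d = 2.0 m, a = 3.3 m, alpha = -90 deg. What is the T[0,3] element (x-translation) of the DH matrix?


T[0,3] = a * cos(theta)
= 3.3 * cos(123 deg)
= 3.3 * -0.5446
= -1.7973


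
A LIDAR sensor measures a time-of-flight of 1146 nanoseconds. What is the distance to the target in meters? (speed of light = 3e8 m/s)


tof = 1146 ns = 1.146e-06 s
dist = c * tof / 2
= 3e8 * 1.146e-06 / 2
= 171.9 m


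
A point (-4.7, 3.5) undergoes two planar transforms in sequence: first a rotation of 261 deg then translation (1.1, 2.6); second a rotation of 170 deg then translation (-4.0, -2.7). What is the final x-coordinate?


After transform 1:
x1 = cos(261)*-4.7 - sin(261)*3.5 + 1.1 = 5.2922
y1 = sin(261)*-4.7 + cos(261)*3.5 + 2.6 = 6.6946
After transform 2:
x2 = cos(170)*5.2922 - sin(170)*6.6946 + -4.0
= -10.3743


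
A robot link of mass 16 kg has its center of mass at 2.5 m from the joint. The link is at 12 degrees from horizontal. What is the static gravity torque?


tau = m*g*L*cos(angle)
= 16 * 9.81 * 2.5 * cos(12 deg)
= 16 * 9.81 * 2.5 * 0.9781
= 383.8251 Nm


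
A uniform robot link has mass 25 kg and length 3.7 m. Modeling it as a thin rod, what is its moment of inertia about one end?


I = (1/3) * m * L^2
= (1/3) * 25 * 3.7^2
= 0.333333 * 25 * 13.69
= 114.0833 kg*m^2


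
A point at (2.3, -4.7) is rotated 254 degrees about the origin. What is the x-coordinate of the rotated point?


x' = x*cos(theta) - y*sin(theta)
cos(254 deg) = -0.2756, sin(254 deg) = -0.9613
x' = 2.3 * -0.2756 - -4.7 * -0.9613
= -0.634 - 4.5179
= -5.1519


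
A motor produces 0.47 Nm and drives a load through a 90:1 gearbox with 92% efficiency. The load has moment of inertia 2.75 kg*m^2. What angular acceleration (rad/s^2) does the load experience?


tau_out = tau_motor * N * eta
= 0.47 * 90 * 0.92 = 38.916 Nm
alpha = tau_out / I = 38.916 / 2.75
= 14.1513 rad/s^2


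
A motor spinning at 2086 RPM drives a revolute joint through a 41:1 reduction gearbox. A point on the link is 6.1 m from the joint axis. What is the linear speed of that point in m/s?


omega_motor = 2086 * 2*pi/60 = 218.4454 rad/s
omega_joint = omega_motor / 41 = 5.3279 rad/s
v = omega_joint * r = 5.3279 * 6.1
= 32.5004 m/s


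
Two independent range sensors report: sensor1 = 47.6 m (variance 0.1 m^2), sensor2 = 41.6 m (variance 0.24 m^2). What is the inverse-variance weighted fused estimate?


w1 = (1/var1) / (1/var1 + 1/var2)
   = 10.0 / (10.0 + 4.1667) = 0.7059
w2 = 1 - w1 = 0.2941
fused = w1*s1 + w2*s2 = 33.6 + 12.2353
= 45.8353 m


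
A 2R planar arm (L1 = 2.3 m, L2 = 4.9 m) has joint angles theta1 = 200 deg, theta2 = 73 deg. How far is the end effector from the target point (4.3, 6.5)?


End effector via forward kinematics:
x = L1*cos(t1) + L2*cos(t1+t2) = -1.9048
y = L1*sin(t1) + L2*sin(t1+t2) = -5.6799
Distance to target:
d = sqrt((4.3 - -1.9048)^2 + (6.5 - -5.6799)^2)
= sqrt(38.5001 + 148.3507)
= 13.6693 m


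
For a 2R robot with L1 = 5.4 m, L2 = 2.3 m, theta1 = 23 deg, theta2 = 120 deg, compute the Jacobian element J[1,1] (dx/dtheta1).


J[1,1] = -L1*sin(t1) - L2*sin(t1+t2)
= -5.4*sin(23) - 2.3*sin(143)
= -3.4941


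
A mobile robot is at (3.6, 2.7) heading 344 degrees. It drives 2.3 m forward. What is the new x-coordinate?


x_new = x0 + d*cos(theta)
= 3.6 + 2.3*cos(344)
= 3.6 + 2.2109
= 5.8109


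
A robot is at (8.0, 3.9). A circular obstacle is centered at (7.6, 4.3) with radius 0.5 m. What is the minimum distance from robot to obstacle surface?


center_dist = sqrt((8.0-7.6)^2 + (3.9-4.3)^2)
= sqrt(0.16 + 0.16)
= 0.5657
min_dist = center_dist - radius = 0.5657 - 0.5 = 0.0657 m


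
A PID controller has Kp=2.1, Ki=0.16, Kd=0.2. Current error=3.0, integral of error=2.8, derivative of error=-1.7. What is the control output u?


u = Kp*e + Ki*int(e) + Kd*de/dt
= 2.1*3.0 + 0.16*2.8 + 0.2*(-1.7)
= 6.3 + 0.448 + -0.34
= 6.408


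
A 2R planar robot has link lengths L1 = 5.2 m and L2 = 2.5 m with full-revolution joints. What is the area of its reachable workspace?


r_max = L1 + L2 = 7.7 m
r_min = |L1 - L2| = 2.7 m
Area = pi*(r_max^2 - r_min^2)
= pi*(59.29 - 7.29)
= pi * 52.0
= 163.3628 m^2


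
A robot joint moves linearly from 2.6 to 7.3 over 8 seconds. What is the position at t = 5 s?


s = t/T = 5/8 = 0.625
p(t) = p0 + (pf-p0)*s
= 2.6 + (7.3 - 2.6) * 0.625
= 5.5375


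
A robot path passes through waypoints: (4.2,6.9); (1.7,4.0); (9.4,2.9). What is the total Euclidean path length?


Segment lengths:
  seg1 = sqrt((-2.5)^2 + (-2.9)^2) = 3.8288
  seg2 = sqrt((7.7)^2 + (-1.1)^2) = 7.7782
Total = 11.607


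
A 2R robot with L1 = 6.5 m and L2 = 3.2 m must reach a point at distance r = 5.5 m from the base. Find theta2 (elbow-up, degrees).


cos(theta2) = (r^2 - L1^2 - L2^2) / (2*L1*L2)
cos(theta2) = (30.25 - 42.25 - 10.24) / 41.6
cos(theta2) = -0.534615
theta2 = 122.3178 degrees


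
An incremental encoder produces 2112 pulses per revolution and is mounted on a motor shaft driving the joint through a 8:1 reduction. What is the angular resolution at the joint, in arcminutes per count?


counts per rev = 2112
effective counts at joint = 2112 * 8 = 16896
resolution = 360*60 / 16896
= 1.2784 arcmin/count


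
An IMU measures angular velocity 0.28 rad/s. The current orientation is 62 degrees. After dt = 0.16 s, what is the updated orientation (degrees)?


delta_theta = w * dt = 0.28 * 0.16 = 0.0448 rad
= 2.5669 deg
theta_new = 62 + 2.5669 = 64.5669 deg


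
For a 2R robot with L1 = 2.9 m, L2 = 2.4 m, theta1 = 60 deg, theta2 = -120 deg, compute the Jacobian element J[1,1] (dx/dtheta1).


J[1,1] = -L1*sin(t1) - L2*sin(t1+t2)
= -2.9*sin(60) - 2.4*sin(-60)
= -0.433


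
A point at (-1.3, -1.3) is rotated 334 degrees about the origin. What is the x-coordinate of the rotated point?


x' = x*cos(theta) - y*sin(theta)
cos(334 deg) = 0.8988, sin(334 deg) = -0.4384
x' = -1.3 * 0.8988 - -1.3 * -0.4384
= -1.1684 - 0.5699
= -1.7383


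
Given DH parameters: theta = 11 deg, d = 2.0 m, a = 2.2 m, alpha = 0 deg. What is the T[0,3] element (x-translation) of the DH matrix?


T[0,3] = a * cos(theta)
= 2.2 * cos(11 deg)
= 2.2 * 0.9816
= 2.1596


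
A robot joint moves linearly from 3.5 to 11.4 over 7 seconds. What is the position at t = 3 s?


s = t/T = 3/7 = 0.4286
p(t) = p0 + (pf-p0)*s
= 3.5 + (11.4 - 3.5) * 0.4286
= 6.8857


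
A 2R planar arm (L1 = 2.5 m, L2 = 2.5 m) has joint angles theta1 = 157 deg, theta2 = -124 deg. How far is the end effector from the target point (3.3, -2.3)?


End effector via forward kinematics:
x = L1*cos(t1) + L2*cos(t1+t2) = -0.2046
y = L1*sin(t1) + L2*sin(t1+t2) = 2.3384
Distance to target:
d = sqrt((3.3 - -0.2046)^2 + (-2.3 - 2.3384)^2)
= sqrt(12.2821 + 21.515)
= 5.8135 m


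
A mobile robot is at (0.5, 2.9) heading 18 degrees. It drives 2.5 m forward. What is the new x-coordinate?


x_new = x0 + d*cos(theta)
= 0.5 + 2.5*cos(18)
= 0.5 + 2.3776
= 2.8776


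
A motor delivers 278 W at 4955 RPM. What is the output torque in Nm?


omega = 4955 * 2*pi/60 = 518.8864 rad/s
tau = P / omega = 278 / 518.8864
= 0.5358 Nm


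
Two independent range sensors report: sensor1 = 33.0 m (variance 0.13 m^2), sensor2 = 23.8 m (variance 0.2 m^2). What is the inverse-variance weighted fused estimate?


w1 = (1/var1) / (1/var1 + 1/var2)
   = 7.6923 / (7.6923 + 5.0) = 0.6061
w2 = 1 - w1 = 0.3939
fused = w1*s1 + w2*s2 = 20.0 + 9.3758
= 29.3758 m


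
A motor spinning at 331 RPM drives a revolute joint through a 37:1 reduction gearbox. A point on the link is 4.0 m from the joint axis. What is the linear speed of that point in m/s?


omega_motor = 331 * 2*pi/60 = 34.6622 rad/s
omega_joint = omega_motor / 37 = 0.9368 rad/s
v = omega_joint * r = 0.9368 * 4.0
= 3.7473 m/s


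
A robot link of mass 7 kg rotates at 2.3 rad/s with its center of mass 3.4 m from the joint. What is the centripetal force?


F = m * omega^2 * r
= 7 * 2.3^2 * 3.4
= 7 * 5.29 * 3.4
= 125.902 N


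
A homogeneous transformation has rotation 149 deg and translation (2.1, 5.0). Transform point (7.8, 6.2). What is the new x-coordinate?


x' = cos(theta)*px - sin(theta)*py + tx
= -0.8572*7.8 - 0.515*6.2 + 2.1
= -7.7791


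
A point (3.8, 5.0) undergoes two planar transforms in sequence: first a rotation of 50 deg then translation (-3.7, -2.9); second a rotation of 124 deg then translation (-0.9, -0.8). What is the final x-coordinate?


After transform 1:
x1 = cos(50)*3.8 - sin(50)*5.0 + -3.7 = -5.0876
y1 = sin(50)*3.8 + cos(50)*5.0 + -2.9 = 3.2249
After transform 2:
x2 = cos(124)*-5.0876 - sin(124)*3.2249 + -0.9
= -0.7286


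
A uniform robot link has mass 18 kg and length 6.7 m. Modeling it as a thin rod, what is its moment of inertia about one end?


I = (1/3) * m * L^2
= (1/3) * 18 * 6.7^2
= 0.333333 * 18 * 44.89
= 269.34 kg*m^2


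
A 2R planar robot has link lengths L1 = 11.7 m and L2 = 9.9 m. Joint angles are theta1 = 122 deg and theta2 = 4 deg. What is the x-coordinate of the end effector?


Convert angles to radians: theta1 = 2.1293, theta2 = 0.0698
x = L1*cos(theta1) + L2*cos(theta1+theta2)
x = -6.2001 + -5.8191
x = -12.0191


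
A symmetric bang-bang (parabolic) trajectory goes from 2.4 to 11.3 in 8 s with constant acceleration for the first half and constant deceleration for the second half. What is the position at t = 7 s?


Symmetric rest-to-rest: each phase covers (pf-p0)/2 in time T/2. 0.5*a*(T/2)^2 = (pf-p0)/2 => a = 4*(pf-p0)/T^2
a = 4*(11.3-2.4)/8^2 = 0.5563
t = 7 is in the deceleration phase (t > T/2).
p = pf - 0.5*a*(T-t)^2 = 11.3 - 0.5*0.5563*1^2
= 11.0219
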